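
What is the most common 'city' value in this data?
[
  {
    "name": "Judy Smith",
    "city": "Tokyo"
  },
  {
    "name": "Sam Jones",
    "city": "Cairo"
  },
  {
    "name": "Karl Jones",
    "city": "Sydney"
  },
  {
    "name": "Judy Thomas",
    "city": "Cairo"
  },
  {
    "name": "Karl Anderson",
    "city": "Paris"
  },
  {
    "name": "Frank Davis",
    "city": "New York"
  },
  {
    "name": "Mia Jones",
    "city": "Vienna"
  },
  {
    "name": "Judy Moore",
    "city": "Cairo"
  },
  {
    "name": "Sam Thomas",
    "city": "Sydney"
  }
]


Counting 'city' values across 9 records:

  Cairo: 3 ###
  Sydney: 2 ##
  Tokyo: 1 #
  Paris: 1 #
  New York: 1 #
  Vienna: 1 #

Most common: Cairo (3 times)

Cairo (3 times)


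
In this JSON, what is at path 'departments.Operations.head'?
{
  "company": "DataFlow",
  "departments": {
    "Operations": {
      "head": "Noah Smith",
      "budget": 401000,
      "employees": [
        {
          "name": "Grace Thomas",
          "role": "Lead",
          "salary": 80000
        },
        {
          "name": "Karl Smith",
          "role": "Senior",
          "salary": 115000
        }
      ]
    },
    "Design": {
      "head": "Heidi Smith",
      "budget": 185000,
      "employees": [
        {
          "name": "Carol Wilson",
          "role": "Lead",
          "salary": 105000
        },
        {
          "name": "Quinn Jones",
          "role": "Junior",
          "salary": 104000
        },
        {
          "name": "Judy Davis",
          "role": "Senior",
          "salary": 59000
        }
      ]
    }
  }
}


Path: departments.Operations.head

Navigate:
  -> departments
  -> Operations
  -> head = 'Noah Smith'

Noah Smith


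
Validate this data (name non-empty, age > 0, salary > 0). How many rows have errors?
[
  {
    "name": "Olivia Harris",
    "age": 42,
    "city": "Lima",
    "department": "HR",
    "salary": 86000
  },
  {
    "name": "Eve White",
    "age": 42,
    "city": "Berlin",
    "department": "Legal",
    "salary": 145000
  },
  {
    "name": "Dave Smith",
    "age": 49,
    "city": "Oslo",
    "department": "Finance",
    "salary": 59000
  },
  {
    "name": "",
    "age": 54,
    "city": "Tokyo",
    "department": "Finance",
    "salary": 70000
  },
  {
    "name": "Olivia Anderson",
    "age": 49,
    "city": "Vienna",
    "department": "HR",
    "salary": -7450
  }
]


Validating 5 records:
Rules: name non-empty, age > 0, salary > 0

  Row 1 (Olivia Harris): OK
  Row 2 (Eve White): OK
  Row 3 (Dave Smith): OK
  Row 4 (???): empty name
  Row 5 (Olivia Anderson): negative salary: -7450

Total errors: 2

2 errors


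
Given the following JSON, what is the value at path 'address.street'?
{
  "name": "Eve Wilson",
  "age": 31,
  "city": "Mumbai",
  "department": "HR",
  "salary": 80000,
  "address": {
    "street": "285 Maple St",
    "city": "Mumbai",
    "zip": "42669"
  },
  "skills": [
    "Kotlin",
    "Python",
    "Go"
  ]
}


Query: address.street
Path: address -> street
Value: 285 Maple St

285 Maple St


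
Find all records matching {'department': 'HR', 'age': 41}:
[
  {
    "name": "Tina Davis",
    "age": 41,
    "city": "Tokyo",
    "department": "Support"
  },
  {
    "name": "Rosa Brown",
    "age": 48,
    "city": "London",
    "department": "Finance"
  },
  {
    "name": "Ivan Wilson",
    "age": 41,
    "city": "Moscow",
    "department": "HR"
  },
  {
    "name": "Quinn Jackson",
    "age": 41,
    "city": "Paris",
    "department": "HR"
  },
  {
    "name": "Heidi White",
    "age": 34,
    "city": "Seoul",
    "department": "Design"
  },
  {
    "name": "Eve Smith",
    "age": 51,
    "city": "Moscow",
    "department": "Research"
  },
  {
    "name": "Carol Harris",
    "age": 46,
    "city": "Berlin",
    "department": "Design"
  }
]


Search criteria: {'department': 'HR', 'age': 41}

Checking 7 records:
  Tina Davis: {department: Support, age: 41}
  Rosa Brown: {department: Finance, age: 48}
  Ivan Wilson: {department: HR, age: 41} <-- MATCH
  Quinn Jackson: {department: HR, age: 41} <-- MATCH
  Heidi White: {department: Design, age: 34}
  Eve Smith: {department: Research, age: 51}
  Carol Harris: {department: Design, age: 46}

Matches: ["Ivan Wilson", "Quinn Jackson"]

["Ivan Wilson", "Quinn Jackson"]


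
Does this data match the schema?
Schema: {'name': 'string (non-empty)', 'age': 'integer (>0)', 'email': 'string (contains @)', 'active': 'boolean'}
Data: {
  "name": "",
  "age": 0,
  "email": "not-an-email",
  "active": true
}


Validating each field against schema:
  name: FAIL ("" is an empty string)
  age: FAIL (0 is not > 0)
  email: FAIL ("not-an-email" does not contain @)
  active: OK (boolean)

Result: INVALID (3 errors: name, age, email)

INVALID (3 errors: name, age, email)


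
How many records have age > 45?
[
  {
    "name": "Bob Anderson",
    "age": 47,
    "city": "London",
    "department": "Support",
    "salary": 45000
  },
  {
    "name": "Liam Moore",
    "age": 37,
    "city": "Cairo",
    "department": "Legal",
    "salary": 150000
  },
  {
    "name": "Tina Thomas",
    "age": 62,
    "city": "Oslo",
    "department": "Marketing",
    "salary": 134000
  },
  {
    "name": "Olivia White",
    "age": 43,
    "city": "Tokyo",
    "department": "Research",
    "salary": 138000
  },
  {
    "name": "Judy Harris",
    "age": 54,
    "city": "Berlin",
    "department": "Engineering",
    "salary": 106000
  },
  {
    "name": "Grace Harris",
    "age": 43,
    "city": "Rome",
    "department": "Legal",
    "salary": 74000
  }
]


Data: 6 records
Condition: age > 45

Checking each record:
  Bob Anderson: 47 MATCH
  Liam Moore: 37
  Tina Thomas: 62 MATCH
  Olivia White: 43
  Judy Harris: 54 MATCH
  Grace Harris: 43

Count: 3

3


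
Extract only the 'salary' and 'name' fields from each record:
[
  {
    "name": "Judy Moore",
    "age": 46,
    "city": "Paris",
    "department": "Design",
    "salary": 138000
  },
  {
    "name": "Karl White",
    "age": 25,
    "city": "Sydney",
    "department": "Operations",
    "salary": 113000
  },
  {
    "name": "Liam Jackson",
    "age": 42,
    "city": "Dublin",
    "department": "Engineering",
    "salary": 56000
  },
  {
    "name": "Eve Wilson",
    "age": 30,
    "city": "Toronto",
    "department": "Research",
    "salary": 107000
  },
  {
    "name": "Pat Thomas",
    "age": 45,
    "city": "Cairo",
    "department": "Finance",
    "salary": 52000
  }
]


Original: 5 records with fields: name, age, city, department, salary
Keep: ['salary', 'name']
Drop: ['age', 'city', 'department']
Result: 5 records, 2 fields each

[
  {
    "salary": 138000,
    "name": "Judy Moore"
  },
  {
    "salary": 113000,
    "name": "Karl White"
  },
  {
    "salary": 56000,
    "name": "Liam Jackson"
  },
  {
    "salary": 107000,
    "name": "Eve Wilson"
  },
  {
    "salary": 52000,
    "name": "Pat Thomas"
  }
]


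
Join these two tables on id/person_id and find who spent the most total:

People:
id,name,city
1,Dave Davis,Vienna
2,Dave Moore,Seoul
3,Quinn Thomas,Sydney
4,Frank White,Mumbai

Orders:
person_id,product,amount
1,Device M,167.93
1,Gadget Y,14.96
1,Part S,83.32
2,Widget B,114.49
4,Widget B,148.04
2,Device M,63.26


Join on: people.id = orders.person_id

Joined rows:
  Dave Davis (Vienna) bought Device M for $167.93
  Dave Davis (Vienna) bought Gadget Y for $14.96
  Dave Davis (Vienna) bought Part S for $83.32
  Dave Moore (Seoul) bought Widget B for $114.49
  Frank White (Mumbai) bought Widget B for $148.04
  Dave Moore (Seoul) bought Device M for $63.26

Total per person:
  Dave Davis: $266.21
  Dave Moore: $177.75
  Frank White: $148.04

Top spender: Dave Davis ($266.21)

Dave Davis ($266.21)


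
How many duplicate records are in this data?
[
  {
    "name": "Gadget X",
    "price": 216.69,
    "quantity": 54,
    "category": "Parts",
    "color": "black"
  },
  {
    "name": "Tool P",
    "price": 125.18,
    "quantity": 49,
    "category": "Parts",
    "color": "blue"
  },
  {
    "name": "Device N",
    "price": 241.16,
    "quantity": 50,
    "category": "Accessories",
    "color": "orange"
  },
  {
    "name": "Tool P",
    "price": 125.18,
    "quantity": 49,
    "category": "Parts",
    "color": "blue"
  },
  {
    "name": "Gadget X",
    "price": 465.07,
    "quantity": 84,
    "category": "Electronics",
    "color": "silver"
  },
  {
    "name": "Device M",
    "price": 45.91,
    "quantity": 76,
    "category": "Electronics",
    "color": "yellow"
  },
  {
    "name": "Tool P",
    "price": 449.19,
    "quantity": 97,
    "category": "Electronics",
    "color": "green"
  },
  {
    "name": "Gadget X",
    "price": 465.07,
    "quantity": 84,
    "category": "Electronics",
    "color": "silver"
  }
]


Checking 8 records for duplicates:

  Row 1: Gadget X ($216.69, qty 54)
  Row 2: Tool P ($125.18, qty 49)
  Row 3: Device N ($241.16, qty 50)
  Row 4: Tool P ($125.18, qty 49) <-- DUPLICATE
  Row 5: Gadget X ($465.07, qty 84)
  Row 6: Device M ($45.91, qty 76)
  Row 7: Tool P ($449.19, qty 97)
  Row 8: Gadget X ($465.07, qty 84) <-- DUPLICATE

Duplicates found: 2
Unique records: 6

2 duplicates, 6 unique


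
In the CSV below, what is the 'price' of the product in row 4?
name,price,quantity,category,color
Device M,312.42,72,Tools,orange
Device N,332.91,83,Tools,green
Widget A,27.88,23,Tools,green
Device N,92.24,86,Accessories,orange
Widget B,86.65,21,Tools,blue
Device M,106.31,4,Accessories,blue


Query: Row 4 ('Device N'), column 'price'
Value: 92.24

92.24


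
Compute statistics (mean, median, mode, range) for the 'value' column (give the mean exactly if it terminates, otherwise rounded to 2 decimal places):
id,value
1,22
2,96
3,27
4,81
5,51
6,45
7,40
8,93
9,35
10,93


Data: [22, 96, 27, 81, 51, 45, 40, 93, 35, 93]
Count: 10
Sum: 583
Mean: 583/10 = 58.3
Sorted: [22, 27, 35, 40, 45, 51, 81, 93, 93, 96]
Median: 48.0
Mode: 93 (2 times)
Range: 96 - 22 = 74
Min: 22, Max: 96

mean=58.3, median=48.0, mode=93, range=74


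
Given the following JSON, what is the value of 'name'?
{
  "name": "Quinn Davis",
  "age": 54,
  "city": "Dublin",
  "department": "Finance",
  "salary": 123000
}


Looking up field 'name'
Value: Quinn Davis

Quinn Davis


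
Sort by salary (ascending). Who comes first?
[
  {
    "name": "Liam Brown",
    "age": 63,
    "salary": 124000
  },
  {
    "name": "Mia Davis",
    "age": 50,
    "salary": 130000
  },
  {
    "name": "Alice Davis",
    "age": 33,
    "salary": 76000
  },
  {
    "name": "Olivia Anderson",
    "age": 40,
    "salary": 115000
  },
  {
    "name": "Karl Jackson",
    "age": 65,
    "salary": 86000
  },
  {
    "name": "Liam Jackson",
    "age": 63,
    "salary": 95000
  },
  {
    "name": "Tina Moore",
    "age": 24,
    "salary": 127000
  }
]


Sort by: salary (ascending)

Sorted order:
  1. Alice Davis (salary = 76000)
  2. Karl Jackson (salary = 86000)
  3. Liam Jackson (salary = 95000)
  4. Olivia Anderson (salary = 115000)
  5. Liam Brown (salary = 124000)
  6. Tina Moore (salary = 127000)
  7. Mia Davis (salary = 130000)

First: Alice Davis

Alice Davis


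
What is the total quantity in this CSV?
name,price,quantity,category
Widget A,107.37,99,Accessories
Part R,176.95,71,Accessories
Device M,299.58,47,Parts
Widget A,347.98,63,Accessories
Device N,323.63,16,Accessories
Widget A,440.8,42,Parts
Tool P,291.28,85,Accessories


Computing total quantity:
Values: [99, 71, 47, 63, 16, 42, 85]
Sum = 423

423


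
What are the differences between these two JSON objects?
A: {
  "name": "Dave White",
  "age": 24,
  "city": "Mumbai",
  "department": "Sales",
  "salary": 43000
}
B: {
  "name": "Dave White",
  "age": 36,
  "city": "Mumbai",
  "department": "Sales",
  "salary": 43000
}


Comparing each field (in key order):
  name: same
  age: DIFFERENT
  city: same
  department: same
  salary: same
Differences:
  age: 24 -> 36

1 field(s) changed

1 change: age


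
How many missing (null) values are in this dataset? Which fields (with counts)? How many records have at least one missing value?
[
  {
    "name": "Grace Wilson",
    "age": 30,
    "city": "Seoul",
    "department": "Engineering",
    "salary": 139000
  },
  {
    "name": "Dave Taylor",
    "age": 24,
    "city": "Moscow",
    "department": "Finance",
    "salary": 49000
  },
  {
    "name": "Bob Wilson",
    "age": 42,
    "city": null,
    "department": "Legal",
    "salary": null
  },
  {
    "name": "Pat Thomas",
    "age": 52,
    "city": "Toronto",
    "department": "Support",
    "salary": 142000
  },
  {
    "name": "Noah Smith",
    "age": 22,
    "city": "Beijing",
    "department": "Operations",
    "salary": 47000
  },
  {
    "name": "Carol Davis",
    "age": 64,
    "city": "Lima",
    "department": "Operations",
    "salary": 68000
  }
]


Checking for missing (null) values in 6 records:

  Grace Wilson: complete
  Dave Taylor: complete
  Bob Wilson: city, salary
  Pat Thomas: complete
  Noah Smith: complete
  Carol Davis: complete

Per field:
  name: 0 missing
  age: 0 missing
  city: 1 missing
  department: 0 missing
  salary: 1 missing

Total missing values: 2
Records with any missing: 1

2 missing values (city: 1, salary: 1); 1 incomplete records


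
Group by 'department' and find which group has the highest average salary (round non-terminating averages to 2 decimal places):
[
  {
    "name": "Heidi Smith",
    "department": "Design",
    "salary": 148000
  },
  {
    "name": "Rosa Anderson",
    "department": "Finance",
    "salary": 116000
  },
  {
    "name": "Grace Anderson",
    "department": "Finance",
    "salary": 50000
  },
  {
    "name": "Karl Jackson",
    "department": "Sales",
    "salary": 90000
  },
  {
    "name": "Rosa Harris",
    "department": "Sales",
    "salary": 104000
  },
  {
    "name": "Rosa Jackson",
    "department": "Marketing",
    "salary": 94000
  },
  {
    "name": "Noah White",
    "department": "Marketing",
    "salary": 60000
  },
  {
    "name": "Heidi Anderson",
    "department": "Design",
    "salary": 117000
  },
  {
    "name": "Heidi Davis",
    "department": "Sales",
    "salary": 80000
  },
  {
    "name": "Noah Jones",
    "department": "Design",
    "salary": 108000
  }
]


Group by: department

Groups:
  Design: 3 people, avg salary = 373000/3 ≈ $124333.33
  Finance: 2 people, avg salary = 166000/2 = $83000
  Marketing: 2 people, avg salary = 154000/2 = $77000
  Sales: 3 people, avg salary = 274000/3 ≈ $91333.33

Highest average salary: Design (≈$124333.33)

Design (≈$124333.33)


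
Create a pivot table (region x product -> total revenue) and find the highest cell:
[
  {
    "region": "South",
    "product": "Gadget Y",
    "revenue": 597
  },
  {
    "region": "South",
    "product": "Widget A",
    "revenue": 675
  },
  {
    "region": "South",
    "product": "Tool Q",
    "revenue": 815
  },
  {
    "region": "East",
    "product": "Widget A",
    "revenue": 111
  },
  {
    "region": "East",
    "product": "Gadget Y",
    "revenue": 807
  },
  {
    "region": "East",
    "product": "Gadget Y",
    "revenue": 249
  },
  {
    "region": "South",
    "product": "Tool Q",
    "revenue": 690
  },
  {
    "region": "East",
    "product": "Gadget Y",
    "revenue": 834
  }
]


Pivot: region (rows) x product (columns) -> total revenue

     Gadget Y      Tool Q        Widget A    
East          1890             0           111  
South          597          1505           675  

Highest: East / Gadget Y = $1890

East / Gadget Y = $1890


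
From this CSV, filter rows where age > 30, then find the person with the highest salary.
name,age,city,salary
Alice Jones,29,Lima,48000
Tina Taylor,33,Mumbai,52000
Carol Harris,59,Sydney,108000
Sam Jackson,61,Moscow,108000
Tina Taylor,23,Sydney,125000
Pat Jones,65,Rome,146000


Filter: age > 30
Sort by: salary (descending)

Filtered records (4):
  Pat Jones, age 65, salary $146000
  Carol Harris, age 59, salary $108000
  Sam Jackson, age 61, salary $108000
  Tina Taylor, age 33, salary $52000

Highest salary: Pat Jones ($146000)

Pat Jones


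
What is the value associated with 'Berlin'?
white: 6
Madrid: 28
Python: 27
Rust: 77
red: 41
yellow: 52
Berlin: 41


Looking up key 'Berlin'
Value: 41

41


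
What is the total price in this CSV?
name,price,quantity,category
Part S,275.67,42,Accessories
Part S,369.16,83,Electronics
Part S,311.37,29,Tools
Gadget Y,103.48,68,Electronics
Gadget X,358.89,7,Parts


Computing total price:
Values: [275.67, 369.16, 311.37, 103.48, 358.89]
Sum = 1418.57

1418.57


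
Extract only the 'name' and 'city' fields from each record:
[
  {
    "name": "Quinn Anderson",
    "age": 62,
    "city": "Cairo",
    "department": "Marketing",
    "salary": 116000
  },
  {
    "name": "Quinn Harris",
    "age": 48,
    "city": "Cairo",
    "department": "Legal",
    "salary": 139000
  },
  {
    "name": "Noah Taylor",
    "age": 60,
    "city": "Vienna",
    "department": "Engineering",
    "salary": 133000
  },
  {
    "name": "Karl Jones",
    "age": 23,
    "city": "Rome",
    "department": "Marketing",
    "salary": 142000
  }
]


Original: 4 records with fields: name, age, city, department, salary
Keep: ['name', 'city']
Drop: ['age', 'department', 'salary']
Result: 4 records, 2 fields each

[
  {
    "name": "Quinn Anderson",
    "city": "Cairo"
  },
  {
    "name": "Quinn Harris",
    "city": "Cairo"
  },
  {
    "name": "Noah Taylor",
    "city": "Vienna"
  },
  {
    "name": "Karl Jones",
    "city": "Rome"
  }
]


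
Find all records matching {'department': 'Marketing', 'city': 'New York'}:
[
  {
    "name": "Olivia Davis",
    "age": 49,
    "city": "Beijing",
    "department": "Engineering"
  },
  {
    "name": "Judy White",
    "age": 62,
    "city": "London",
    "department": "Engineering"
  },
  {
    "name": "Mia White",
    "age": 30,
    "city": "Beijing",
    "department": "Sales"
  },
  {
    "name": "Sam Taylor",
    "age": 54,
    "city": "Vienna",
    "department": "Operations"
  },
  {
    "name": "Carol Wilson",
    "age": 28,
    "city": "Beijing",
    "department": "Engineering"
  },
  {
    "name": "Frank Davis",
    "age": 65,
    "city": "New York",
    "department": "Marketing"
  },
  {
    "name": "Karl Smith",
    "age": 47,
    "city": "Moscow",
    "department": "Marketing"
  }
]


Search criteria: {'department': 'Marketing', 'city': 'New York'}

Checking 7 records:
  Olivia Davis: {department: Engineering, city: Beijing}
  Judy White: {department: Engineering, city: London}
  Mia White: {department: Sales, city: Beijing}
  Sam Taylor: {department: Operations, city: Vienna}
  Carol Wilson: {department: Engineering, city: Beijing}
  Frank Davis: {department: Marketing, city: New York} <-- MATCH
  Karl Smith: {department: Marketing, city: Moscow}

Matches: ["Frank Davis"]

["Frank Davis"]


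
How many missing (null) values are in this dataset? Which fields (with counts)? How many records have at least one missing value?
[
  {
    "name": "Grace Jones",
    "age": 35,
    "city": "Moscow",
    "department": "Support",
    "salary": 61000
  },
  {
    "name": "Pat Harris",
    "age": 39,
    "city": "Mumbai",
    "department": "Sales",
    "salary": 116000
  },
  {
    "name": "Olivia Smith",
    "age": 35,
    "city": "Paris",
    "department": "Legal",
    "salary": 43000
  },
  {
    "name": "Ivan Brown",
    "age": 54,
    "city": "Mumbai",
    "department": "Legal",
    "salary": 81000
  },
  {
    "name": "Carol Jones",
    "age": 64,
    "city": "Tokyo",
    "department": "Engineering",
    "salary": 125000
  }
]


Checking for missing (null) values in 5 records:

  Grace Jones: complete
  Pat Harris: complete
  Olivia Smith: complete
  Ivan Brown: complete
  Carol Jones: complete

Per field:
  name: 0 missing
  age: 0 missing
  city: 0 missing
  department: 0 missing
  salary: 0 missing

Total missing values: 0
Records with any missing: 0

0 missing values (none); 0 incomplete records


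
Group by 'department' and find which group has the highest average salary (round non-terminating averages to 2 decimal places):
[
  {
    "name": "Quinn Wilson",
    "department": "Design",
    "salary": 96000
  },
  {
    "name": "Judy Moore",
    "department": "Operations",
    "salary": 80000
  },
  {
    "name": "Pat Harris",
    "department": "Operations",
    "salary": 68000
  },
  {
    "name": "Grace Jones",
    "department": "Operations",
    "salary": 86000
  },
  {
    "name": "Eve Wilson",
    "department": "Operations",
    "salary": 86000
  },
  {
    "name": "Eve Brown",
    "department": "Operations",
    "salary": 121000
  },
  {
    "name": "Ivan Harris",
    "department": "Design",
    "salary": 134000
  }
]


Group by: department

Groups:
  Design: 2 people, avg salary = 230000/2 = $115000
  Operations: 5 people, avg salary = 441000/5 = $88200

Highest average salary: Design ($115000)

Design ($115000)


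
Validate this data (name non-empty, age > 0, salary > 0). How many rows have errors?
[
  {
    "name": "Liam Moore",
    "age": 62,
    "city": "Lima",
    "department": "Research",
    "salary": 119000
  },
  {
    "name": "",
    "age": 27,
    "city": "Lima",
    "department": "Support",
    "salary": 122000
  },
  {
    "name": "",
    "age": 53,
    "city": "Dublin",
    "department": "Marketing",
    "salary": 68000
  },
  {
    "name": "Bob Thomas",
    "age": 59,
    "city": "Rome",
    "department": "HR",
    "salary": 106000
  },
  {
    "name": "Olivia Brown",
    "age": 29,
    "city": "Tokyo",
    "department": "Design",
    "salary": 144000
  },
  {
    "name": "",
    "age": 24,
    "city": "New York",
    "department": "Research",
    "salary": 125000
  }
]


Validating 6 records:
Rules: name non-empty, age > 0, salary > 0

  Row 1 (Liam Moore): OK
  Row 2 (???): empty name
  Row 3 (???): empty name
  Row 4 (Bob Thomas): OK
  Row 5 (Olivia Brown): OK
  Row 6 (???): empty name

Total errors: 3

3 errors


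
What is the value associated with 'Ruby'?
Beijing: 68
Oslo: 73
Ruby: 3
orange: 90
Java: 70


Looking up key 'Ruby'
Value: 3

3


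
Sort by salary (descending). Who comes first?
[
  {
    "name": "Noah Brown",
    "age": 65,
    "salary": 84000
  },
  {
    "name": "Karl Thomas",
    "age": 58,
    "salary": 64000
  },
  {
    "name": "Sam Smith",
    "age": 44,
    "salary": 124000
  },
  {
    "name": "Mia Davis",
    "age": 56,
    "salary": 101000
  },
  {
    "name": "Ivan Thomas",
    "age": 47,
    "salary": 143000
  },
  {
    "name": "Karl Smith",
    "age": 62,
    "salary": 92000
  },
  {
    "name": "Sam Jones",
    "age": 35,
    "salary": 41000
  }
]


Sort by: salary (descending)

Sorted order:
  1. Ivan Thomas (salary = 143000)
  2. Sam Smith (salary = 124000)
  3. Mia Davis (salary = 101000)
  4. Karl Smith (salary = 92000)
  5. Noah Brown (salary = 84000)
  6. Karl Thomas (salary = 64000)
  7. Sam Jones (salary = 41000)

First: Ivan Thomas

Ivan Thomas


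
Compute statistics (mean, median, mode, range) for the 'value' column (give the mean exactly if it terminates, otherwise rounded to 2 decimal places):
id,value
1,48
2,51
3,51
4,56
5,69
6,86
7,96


Data: [48, 51, 51, 56, 69, 86, 96]
Count: 7
Sum: 457
Mean: 457/7 ≈ 65.29 (rounded to 2 decimal places)
Sorted: [48, 51, 51, 56, 69, 86, 96]
Median: 56.0
Mode: 51 (2 times)
Range: 96 - 48 = 48
Min: 48, Max: 96

mean≈65.29, median=56.0, mode=51, range=48


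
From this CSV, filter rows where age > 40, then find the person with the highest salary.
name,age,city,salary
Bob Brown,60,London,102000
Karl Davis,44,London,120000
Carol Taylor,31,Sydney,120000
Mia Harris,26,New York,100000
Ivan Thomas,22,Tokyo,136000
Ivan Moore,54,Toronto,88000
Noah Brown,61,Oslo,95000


Filter: age > 40
Sort by: salary (descending)

Filtered records (4):
  Karl Davis, age 44, salary $120000
  Bob Brown, age 60, salary $102000
  Noah Brown, age 61, salary $95000
  Ivan Moore, age 54, salary $88000

Highest salary: Karl Davis ($120000)

Karl Davis


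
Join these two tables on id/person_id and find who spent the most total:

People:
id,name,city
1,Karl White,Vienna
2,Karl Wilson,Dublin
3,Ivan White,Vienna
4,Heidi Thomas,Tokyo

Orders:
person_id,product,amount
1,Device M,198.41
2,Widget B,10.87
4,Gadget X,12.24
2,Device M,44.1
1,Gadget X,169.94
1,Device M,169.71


Join on: people.id = orders.person_id

Joined rows:
  Karl White (Vienna) bought Device M for $198.41
  Karl Wilson (Dublin) bought Widget B for $10.87
  Heidi Thomas (Tokyo) bought Gadget X for $12.24
  Karl Wilson (Dublin) bought Device M for $44.1
  Karl White (Vienna) bought Gadget X for $169.94
  Karl White (Vienna) bought Device M for $169.71

Total per person:
  Karl White: $538.06
  Karl Wilson: $54.97
  Heidi Thomas: $12.24

Top spender: Karl White ($538.06)

Karl White ($538.06)


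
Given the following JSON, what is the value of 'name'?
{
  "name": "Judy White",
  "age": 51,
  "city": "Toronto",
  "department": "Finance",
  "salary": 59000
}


Looking up field 'name'
Value: Judy White

Judy White


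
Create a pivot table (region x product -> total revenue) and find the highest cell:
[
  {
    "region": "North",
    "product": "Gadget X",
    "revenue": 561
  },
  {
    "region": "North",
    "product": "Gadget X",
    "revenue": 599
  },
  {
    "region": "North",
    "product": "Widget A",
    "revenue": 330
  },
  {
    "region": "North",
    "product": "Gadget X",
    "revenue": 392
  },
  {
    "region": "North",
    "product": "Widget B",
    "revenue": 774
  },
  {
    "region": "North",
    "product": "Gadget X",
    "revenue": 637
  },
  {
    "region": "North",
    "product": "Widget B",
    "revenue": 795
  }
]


Pivot: region (rows) x product (columns) -> total revenue

     Gadget X      Widget A      Widget B    
North         2189           330          1569  

Highest: North / Gadget X = $2189

North / Gadget X = $2189


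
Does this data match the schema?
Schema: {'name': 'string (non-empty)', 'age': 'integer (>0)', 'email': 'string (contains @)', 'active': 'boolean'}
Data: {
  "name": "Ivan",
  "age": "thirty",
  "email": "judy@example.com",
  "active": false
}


Validating each field against schema:
  name: OK (non-empty string)
  age: FAIL ("thirty" is not an integer)
  email: OK (string with @)
  active: OK (boolean)

Result: INVALID (1 error: age)

INVALID (1 error: age)


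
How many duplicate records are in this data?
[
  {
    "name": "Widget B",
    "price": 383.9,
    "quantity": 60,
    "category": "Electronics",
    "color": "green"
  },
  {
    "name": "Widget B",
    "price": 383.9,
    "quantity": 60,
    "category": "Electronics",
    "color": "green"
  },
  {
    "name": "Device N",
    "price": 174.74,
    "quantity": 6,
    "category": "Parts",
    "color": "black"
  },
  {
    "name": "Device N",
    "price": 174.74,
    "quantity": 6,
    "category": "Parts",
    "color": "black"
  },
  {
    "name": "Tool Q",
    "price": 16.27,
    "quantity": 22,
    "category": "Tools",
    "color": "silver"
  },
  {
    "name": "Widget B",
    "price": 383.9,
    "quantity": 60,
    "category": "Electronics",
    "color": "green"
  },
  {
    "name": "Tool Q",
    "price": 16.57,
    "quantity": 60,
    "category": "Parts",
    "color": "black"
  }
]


Checking 7 records for duplicates:

  Row 1: Widget B ($383.9, qty 60)
  Row 2: Widget B ($383.9, qty 60) <-- DUPLICATE
  Row 3: Device N ($174.74, qty 6)
  Row 4: Device N ($174.74, qty 6) <-- DUPLICATE
  Row 5: Tool Q ($16.27, qty 22)
  Row 6: Widget B ($383.9, qty 60) <-- DUPLICATE
  Row 7: Tool Q ($16.57, qty 60)

Duplicates found: 3
Unique records: 4

3 duplicates, 4 unique


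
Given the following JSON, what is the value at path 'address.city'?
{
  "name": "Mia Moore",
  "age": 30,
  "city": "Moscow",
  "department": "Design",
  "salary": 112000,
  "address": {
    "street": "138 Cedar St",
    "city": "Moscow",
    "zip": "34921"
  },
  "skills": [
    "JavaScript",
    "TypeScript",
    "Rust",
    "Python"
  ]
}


Query: address.city
Path: address -> city
Value: Moscow

Moscow


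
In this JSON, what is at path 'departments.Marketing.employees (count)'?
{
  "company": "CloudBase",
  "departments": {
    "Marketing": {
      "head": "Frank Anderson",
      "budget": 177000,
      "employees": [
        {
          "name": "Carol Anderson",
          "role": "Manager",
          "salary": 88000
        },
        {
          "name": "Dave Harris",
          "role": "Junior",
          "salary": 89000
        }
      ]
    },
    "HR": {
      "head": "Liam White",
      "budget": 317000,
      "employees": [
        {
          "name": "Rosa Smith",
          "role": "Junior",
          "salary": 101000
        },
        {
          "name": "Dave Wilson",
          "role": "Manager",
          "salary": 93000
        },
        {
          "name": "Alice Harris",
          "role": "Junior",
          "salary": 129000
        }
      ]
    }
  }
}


Path: departments.Marketing.employees (count)

Navigate:
  -> departments
  -> Marketing
  -> employees (array, length 2)

2


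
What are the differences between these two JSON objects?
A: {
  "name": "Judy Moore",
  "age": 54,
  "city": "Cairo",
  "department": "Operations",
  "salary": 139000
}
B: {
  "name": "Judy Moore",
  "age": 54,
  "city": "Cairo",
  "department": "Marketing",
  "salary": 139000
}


Comparing each field (in key order):
  name: same
  age: same
  city: same
  department: DIFFERENT
  salary: same
Differences:
  department: Operations -> Marketing

1 field(s) changed

1 change: department


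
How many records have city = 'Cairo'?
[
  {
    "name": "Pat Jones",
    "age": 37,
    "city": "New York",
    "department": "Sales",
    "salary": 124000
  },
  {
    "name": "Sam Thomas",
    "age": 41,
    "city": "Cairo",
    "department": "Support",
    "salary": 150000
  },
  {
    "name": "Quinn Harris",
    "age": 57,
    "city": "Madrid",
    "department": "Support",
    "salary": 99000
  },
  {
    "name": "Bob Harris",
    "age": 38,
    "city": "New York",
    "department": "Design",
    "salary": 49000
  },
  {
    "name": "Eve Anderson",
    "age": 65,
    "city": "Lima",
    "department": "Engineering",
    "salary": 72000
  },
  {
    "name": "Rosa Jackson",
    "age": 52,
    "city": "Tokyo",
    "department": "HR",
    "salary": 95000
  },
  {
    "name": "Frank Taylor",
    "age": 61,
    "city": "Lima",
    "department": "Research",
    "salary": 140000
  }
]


Data: 7 records
Condition: city = 'Cairo'

Checking each record:
  Pat Jones: New York
  Sam Thomas: Cairo MATCH
  Quinn Harris: Madrid
  Bob Harris: New York
  Eve Anderson: Lima
  Rosa Jackson: Tokyo
  Frank Taylor: Lima

Count: 1

1


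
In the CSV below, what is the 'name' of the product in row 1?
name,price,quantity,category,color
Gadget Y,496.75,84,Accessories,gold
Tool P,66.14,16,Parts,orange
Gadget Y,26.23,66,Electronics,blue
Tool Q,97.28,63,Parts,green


Query: Row 1 ('Gadget Y'), column 'name'
Value: Gadget Y

Gadget Y


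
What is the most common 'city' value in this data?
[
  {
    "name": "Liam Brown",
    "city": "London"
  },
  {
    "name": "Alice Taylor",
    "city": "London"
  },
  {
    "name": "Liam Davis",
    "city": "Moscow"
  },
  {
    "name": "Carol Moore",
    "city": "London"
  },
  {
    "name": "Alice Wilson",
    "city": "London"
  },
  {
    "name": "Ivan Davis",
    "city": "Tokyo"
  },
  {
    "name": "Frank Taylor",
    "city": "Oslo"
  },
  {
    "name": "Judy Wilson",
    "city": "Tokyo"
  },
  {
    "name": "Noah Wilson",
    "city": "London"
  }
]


Counting 'city' values across 9 records:

  London: 5 #####
  Tokyo: 2 ##
  Moscow: 1 #
  Oslo: 1 #

Most common: London (5 times)

London (5 times)


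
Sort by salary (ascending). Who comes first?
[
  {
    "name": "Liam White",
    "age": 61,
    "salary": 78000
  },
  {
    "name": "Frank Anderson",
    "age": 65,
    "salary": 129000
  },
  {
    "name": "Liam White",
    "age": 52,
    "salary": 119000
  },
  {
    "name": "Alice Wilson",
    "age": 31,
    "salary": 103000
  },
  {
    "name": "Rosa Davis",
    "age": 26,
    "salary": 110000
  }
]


Sort by: salary (ascending)

Sorted order:
  1. Liam White (salary = 78000)
  2. Alice Wilson (salary = 103000)
  3. Rosa Davis (salary = 110000)
  4. Liam White (salary = 119000)
  5. Frank Anderson (salary = 129000)

First: Liam White

Liam White


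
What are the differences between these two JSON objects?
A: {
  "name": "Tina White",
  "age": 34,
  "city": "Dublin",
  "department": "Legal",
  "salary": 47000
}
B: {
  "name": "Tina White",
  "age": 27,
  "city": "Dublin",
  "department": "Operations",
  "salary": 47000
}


Comparing each field (in key order):
  name: same
  age: DIFFERENT
  city: same
  department: DIFFERENT
  salary: same
Differences:
  age: 34 -> 27
  department: Legal -> Operations

2 field(s) changed

2 changes: age, department


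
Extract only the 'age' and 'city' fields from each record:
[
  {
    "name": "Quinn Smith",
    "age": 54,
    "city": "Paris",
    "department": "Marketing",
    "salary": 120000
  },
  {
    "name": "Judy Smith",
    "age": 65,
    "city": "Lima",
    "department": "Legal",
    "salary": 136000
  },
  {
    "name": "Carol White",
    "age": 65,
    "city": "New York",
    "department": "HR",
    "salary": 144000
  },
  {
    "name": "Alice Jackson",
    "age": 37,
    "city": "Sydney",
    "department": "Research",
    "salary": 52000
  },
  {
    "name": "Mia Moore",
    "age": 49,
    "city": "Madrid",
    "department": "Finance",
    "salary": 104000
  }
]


Original: 5 records with fields: name, age, city, department, salary
Keep: ['age', 'city']
Drop: ['name', 'department', 'salary']
Result: 5 records, 2 fields each

[
  {
    "age": 54,
    "city": "Paris"
  },
  {
    "age": 65,
    "city": "Lima"
  },
  {
    "age": 65,
    "city": "New York"
  },
  {
    "age": 37,
    "city": "Sydney"
  },
  {
    "age": 49,
    "city": "Madrid"
  }
]


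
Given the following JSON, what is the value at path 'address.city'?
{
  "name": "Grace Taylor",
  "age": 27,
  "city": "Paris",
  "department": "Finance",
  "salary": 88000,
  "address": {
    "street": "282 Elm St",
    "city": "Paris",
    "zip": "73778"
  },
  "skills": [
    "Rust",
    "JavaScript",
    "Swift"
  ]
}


Query: address.city
Path: address -> city
Value: Paris

Paris


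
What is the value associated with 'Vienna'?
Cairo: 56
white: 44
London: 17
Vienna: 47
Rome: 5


Looking up key 'Vienna'
Value: 47

47


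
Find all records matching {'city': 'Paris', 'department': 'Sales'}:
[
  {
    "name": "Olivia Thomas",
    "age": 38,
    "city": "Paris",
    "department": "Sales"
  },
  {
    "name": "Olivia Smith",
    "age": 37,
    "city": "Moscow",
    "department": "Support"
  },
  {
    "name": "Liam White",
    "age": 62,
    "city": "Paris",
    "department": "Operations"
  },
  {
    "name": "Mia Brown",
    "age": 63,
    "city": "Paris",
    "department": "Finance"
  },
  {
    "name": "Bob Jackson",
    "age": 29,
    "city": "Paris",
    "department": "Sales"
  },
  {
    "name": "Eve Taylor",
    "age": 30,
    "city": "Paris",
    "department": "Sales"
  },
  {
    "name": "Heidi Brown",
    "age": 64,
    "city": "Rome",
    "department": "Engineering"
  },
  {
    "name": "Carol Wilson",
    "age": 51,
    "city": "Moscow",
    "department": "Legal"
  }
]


Search criteria: {'city': 'Paris', 'department': 'Sales'}

Checking 8 records:
  Olivia Thomas: {city: Paris, department: Sales} <-- MATCH
  Olivia Smith: {city: Moscow, department: Support}
  Liam White: {city: Paris, department: Operations}
  Mia Brown: {city: Paris, department: Finance}
  Bob Jackson: {city: Paris, department: Sales} <-- MATCH
  Eve Taylor: {city: Paris, department: Sales} <-- MATCH
  Heidi Brown: {city: Rome, department: Engineering}
  Carol Wilson: {city: Moscow, department: Legal}

Matches: ["Olivia Thomas", "Bob Jackson", "Eve Taylor"]

["Olivia Thomas", "Bob Jackson", "Eve Taylor"]


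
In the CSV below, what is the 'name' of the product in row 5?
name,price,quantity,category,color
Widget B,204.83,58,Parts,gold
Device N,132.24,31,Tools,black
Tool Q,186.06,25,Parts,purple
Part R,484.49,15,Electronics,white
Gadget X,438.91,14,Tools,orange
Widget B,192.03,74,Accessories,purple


Query: Row 5 ('Gadget X'), column 'name'
Value: Gadget X

Gadget X


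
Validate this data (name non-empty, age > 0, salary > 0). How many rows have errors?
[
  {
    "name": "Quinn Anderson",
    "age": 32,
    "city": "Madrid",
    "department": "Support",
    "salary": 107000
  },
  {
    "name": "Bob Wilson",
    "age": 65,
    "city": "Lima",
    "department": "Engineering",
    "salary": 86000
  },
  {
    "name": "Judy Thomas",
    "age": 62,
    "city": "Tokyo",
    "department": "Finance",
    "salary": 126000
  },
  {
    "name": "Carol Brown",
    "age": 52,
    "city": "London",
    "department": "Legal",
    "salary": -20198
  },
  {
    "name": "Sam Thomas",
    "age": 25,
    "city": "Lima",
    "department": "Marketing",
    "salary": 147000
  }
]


Validating 5 records:
Rules: name non-empty, age > 0, salary > 0

  Row 1 (Quinn Anderson): OK
  Row 2 (Bob Wilson): OK
  Row 3 (Judy Thomas): OK
  Row 4 (Carol Brown): negative salary: -20198
  Row 5 (Sam Thomas): OK

Total errors: 1

1 errors


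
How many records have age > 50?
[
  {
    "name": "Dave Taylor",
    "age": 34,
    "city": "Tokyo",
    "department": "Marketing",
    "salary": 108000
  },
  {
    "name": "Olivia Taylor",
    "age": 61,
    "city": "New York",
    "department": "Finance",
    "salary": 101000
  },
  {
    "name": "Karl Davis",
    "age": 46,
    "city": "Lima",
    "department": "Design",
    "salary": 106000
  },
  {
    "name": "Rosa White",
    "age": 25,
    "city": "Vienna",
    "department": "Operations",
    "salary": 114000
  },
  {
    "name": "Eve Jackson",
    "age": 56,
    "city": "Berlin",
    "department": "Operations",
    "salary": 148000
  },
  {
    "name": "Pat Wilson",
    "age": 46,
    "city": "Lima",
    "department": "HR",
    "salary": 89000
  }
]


Data: 6 records
Condition: age > 50

Checking each record:
  Dave Taylor: 34
  Olivia Taylor: 61 MATCH
  Karl Davis: 46
  Rosa White: 25
  Eve Jackson: 56 MATCH
  Pat Wilson: 46

Count: 2

2


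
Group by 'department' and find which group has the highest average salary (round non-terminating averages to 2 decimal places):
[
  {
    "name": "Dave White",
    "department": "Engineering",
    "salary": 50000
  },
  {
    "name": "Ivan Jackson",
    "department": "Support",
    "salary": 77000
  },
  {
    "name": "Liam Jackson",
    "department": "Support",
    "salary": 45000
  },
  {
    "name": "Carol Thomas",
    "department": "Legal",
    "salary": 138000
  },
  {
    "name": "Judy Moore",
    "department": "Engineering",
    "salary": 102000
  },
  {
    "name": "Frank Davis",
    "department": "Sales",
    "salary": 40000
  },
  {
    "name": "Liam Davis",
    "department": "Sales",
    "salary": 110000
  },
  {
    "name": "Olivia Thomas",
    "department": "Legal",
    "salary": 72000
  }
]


Group by: department

Groups:
  Engineering: 2 people, avg salary = 152000/2 = $76000
  Legal: 2 people, avg salary = 210000/2 = $105000
  Sales: 2 people, avg salary = 150000/2 = $75000
  Support: 2 people, avg salary = 122000/2 = $61000

Highest average salary: Legal ($105000)

Legal ($105000)


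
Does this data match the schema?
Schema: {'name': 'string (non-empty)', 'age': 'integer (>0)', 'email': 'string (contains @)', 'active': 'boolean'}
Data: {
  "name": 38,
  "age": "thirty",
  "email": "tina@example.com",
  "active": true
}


Validating each field against schema:
  name: FAIL (38 is not a string)
  age: FAIL ("thirty" is not an integer)
  email: OK (string with @)
  active: OK (boolean)

Result: INVALID (2 errors: name, age)

INVALID (2 errors: name, age)


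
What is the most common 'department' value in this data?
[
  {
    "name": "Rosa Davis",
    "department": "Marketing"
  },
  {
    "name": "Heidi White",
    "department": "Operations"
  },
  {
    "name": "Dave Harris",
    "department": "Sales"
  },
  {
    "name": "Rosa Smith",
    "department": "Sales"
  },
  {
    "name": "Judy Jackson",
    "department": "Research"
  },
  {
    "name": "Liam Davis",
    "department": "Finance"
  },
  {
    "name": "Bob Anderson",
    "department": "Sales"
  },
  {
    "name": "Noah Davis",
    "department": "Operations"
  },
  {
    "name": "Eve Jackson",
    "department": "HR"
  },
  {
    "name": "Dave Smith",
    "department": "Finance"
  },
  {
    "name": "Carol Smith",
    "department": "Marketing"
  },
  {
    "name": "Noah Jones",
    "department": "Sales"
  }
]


Counting 'department' values across 12 records:

  Sales: 4 ####
  Marketing: 2 ##
  Operations: 2 ##
  Finance: 2 ##
  Research: 1 #
  HR: 1 #

Most common: Sales (4 times)

Sales (4 times)
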